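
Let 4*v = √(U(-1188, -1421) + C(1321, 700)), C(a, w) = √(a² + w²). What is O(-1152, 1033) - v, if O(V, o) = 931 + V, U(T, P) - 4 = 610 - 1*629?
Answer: -221 - √(-15 + √2235041)/4 ≈ -230.62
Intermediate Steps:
U(T, P) = -15 (U(T, P) = 4 + (610 - 1*629) = 4 + (610 - 629) = 4 - 19 = -15)
v = √(-15 + √2235041)/4 (v = √(-15 + √(1321² + 700²))/4 = √(-15 + √(1745041 + 490000))/4 = √(-15 + √2235041)/4 ≈ 9.6177)
O(-1152, 1033) - v = (931 - 1152) - √(-15 + √2235041)/4 = -221 - √(-15 + √2235041)/4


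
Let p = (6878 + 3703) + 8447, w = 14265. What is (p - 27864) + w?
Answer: 5429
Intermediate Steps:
p = 19028 (p = 10581 + 8447 = 19028)
(p - 27864) + w = (19028 - 27864) + 14265 = -8836 + 14265 = 5429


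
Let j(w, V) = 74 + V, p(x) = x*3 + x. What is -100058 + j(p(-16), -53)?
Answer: -100037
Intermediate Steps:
p(x) = 4*x (p(x) = 3*x + x = 4*x)
-100058 + j(p(-16), -53) = -100058 + (74 - 53) = -100058 + 21 = -100037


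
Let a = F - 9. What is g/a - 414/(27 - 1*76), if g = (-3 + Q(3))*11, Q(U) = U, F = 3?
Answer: 414/49 ≈ 8.4490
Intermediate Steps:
g = 0 (g = (-3 + 3)*11 = 0*11 = 0)
a = -6 (a = 3 - 9 = -6)
g/a - 414/(27 - 1*76) = 0/(-6) - 414/(27 - 1*76) = 0*(-⅙) - 414/(27 - 76) = 0 - 414/(-49) = 0 - 414*(-1/49) = 0 + 414/49 = 414/49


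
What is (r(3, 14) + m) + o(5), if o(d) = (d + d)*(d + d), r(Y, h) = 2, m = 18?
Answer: 120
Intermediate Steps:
o(d) = 4*d² (o(d) = (2*d)*(2*d) = 4*d²)
(r(3, 14) + m) + o(5) = (2 + 18) + 4*5² = 20 + 4*25 = 20 + 100 = 120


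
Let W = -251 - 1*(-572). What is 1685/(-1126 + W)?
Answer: -337/161 ≈ -2.0932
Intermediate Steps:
W = 321 (W = -251 + 572 = 321)
1685/(-1126 + W) = 1685/(-1126 + 321) = 1685/(-805) = 1685*(-1/805) = -337/161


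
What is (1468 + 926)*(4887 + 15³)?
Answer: 19779228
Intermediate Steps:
(1468 + 926)*(4887 + 15³) = 2394*(4887 + 3375) = 2394*8262 = 19779228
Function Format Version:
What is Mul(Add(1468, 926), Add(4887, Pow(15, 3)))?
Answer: 19779228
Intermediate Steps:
Mul(Add(1468, 926), Add(4887, Pow(15, 3))) = Mul(2394, Add(4887, 3375)) = Mul(2394, 8262) = 19779228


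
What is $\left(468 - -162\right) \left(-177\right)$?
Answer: $-111510$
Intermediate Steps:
$\left(468 - -162\right) \left(-177\right) = \left(468 + 162\right) \left(-177\right) = 630 \left(-177\right) = -111510$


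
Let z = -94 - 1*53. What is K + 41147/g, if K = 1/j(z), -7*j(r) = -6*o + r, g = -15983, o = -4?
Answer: -4949200/1965909 ≈ -2.5175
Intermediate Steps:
z = -147 (z = -94 - 53 = -147)
j(r) = -24/7 - r/7 (j(r) = -(-6*(-4) + r)/7 = -(24 + r)/7 = -24/7 - r/7)
K = 7/123 (K = 1/(-24/7 - ⅐*(-147)) = 1/(-24/7 + 21) = 1/(123/7) = 7/123 ≈ 0.056911)
K + 41147/g = 7/123 + 41147/(-15983) = 7/123 + 41147*(-1/15983) = 7/123 - 41147/15983 = -4949200/1965909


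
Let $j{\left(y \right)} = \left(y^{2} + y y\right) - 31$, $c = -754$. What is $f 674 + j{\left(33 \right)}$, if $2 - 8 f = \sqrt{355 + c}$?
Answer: $\frac{4631}{2} - \frac{337 i \sqrt{399}}{4} \approx 2315.5 - 1682.9 i$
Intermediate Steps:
$f = \frac{1}{4} - \frac{i \sqrt{399}}{8}$ ($f = \frac{1}{4} - \frac{\sqrt{355 - 754}}{8} = \frac{1}{4} - \frac{\sqrt{-399}}{8} = \frac{1}{4} - \frac{i \sqrt{399}}{8} \approx 0.25 - 2.4969 i$)
$j{\left(y \right)} = -31 + 2 y^{2}$ ($j{\left(y \right)} = \left(y^{2} + y^{2}\right) - 31 = 2 y^{2} - 31 = -31 + 2 y^{2}$)
$f 674 + j{\left(33 \right)} = \left(\frac{1}{4} - \frac{i \sqrt{399}}{8}\right) 674 - \left(31 - 2 \cdot 33^{2}\right) = \left(\frac{337}{2} - \frac{337 i \sqrt{399}}{4}\right) + \left(-31 + 2 \cdot 1089\right) = \left(\frac{337}{2} - \frac{337 i \sqrt{399}}{4}\right) + \left(-31 + 2178\right) = \left(\frac{337}{2} - \frac{337 i \sqrt{399}}{4}\right) + 2147 = \frac{4631}{2} - \frac{337 i \sqrt{399}}{4}$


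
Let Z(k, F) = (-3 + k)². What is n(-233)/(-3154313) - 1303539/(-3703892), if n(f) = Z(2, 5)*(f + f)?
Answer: 4113496027379/11683234686196 ≈ 0.35209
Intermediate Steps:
n(f) = 2*f (n(f) = (-3 + 2)²*(f + f) = (-1)²*(2*f) = 1*(2*f) = 2*f)
n(-233)/(-3154313) - 1303539/(-3703892) = (2*(-233))/(-3154313) - 1303539/(-3703892) = -466*(-1/3154313) - 1303539*(-1/3703892) = 466/3154313 + 1303539/3703892 = 4113496027379/11683234686196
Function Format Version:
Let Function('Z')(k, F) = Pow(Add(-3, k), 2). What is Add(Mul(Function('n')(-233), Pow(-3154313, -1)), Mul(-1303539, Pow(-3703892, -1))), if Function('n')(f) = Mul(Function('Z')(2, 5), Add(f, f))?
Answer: Rational(4113496027379, 11683234686196) ≈ 0.35209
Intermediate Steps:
Function('n')(f) = Mul(2, f) (Function('n')(f) = Mul(Pow(Add(-3, 2), 2), Add(f, f)) = Mul(Pow(-1, 2), Mul(2, f)) = Mul(1, Mul(2, f)) = Mul(2, f))
Add(Mul(Function('n')(-233), Pow(-3154313, -1)), Mul(-1303539, Pow(-3703892, -1))) = Add(Mul(Mul(2, -233), Pow(-3154313, -1)), Mul(-1303539, Pow(-3703892, -1))) = Add(Mul(-466, Rational(-1, 3154313)), Mul(-1303539, Rational(-1, 3703892))) = Add(Rational(466, 3154313), Rational(1303539, 3703892)) = Rational(4113496027379, 11683234686196)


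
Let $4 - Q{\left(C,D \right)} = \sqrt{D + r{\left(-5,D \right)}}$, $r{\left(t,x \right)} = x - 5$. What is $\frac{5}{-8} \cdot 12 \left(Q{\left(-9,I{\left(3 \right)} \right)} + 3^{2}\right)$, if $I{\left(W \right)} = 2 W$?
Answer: $- \frac{195}{2} + \frac{15 \sqrt{7}}{2} \approx -77.657$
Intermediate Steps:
$r{\left(t,x \right)} = -5 + x$
$Q{\left(C,D \right)} = 4 - \sqrt{-5 + 2 D}$ ($Q{\left(C,D \right)} = 4 - \sqrt{D + \left(-5 + D\right)} = 4 - \sqrt{-5 + 2 D}$)
$\frac{5}{-8} \cdot 12 \left(Q{\left(-9,I{\left(3 \right)} \right)} + 3^{2}\right) = \frac{5}{-8} \cdot 12 \left(\left(4 - \sqrt{-5 + 2 \cdot 2 \cdot 3}\right) + 3^{2}\right) = 5 \left(- \frac{1}{8}\right) 12 \left(\left(4 - \sqrt{-5 + 2 \cdot 6}\right) + 9\right) = \left(- \frac{5}{8}\right) 12 \left(\left(4 - \sqrt{-5 + 12}\right) + 9\right) = - \frac{15 \left(\left(4 - \sqrt{7}\right) + 9\right)}{2} = - \frac{15 \left(13 - \sqrt{7}\right)}{2} = - \frac{195}{2} + \frac{15 \sqrt{7}}{2}$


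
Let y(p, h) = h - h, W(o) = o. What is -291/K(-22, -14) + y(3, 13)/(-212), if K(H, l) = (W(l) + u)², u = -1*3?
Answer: -291/289 ≈ -1.0069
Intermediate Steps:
y(p, h) = 0
u = -3
K(H, l) = (-3 + l)² (K(H, l) = (l - 3)² = (-3 + l)²)
-291/K(-22, -14) + y(3, 13)/(-212) = -291/(-3 - 14)² + 0/(-212) = -291/((-17)²) + 0*(-1/212) = -291/289 + 0 = -291/289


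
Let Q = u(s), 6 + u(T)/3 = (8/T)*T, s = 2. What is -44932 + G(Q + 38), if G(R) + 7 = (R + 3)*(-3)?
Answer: -45080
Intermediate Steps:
u(T) = 6 (u(T) = -18 + 3*((8/T)*T) = -18 + 3*8 = -18 + 24 = 6)
Q = 6
G(R) = -16 - 3*R (G(R) = -7 + (R + 3)*(-3) = -7 + (3 + R)*(-3) = -7 + (-9 - 3*R) = -16 - 3*R)
-44932 + G(Q + 38) = -44932 + (-16 - 3*(6 + 38)) = -44932 + (-16 - 3*44) = -44932 + (-16 - 132) = -44932 - 148 = -45080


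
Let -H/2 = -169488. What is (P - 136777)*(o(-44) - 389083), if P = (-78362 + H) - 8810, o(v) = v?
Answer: -44760111429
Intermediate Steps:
H = 338976 (H = -2*(-169488) = 338976)
P = 251804 (P = (-78362 + 338976) - 8810 = 260614 - 8810 = 251804)
(P - 136777)*(o(-44) - 389083) = (251804 - 136777)*(-44 - 389083) = 115027*(-389127) = -44760111429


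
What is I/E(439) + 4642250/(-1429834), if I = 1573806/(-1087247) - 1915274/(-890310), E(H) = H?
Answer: -70419024043814434046/21700092158168062065 ≈ -3.2451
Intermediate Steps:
I = 340600345409/483993438285 (I = 1573806*(-1/1087247) - 1915274*(-1/890310) = -1573806/1087247 + 957637/445155 = 340600345409/483993438285 ≈ 0.70373)
I/E(439) + 4642250/(-1429834) = (340600345409/483993438285)/439 + 4642250/(-1429834) = (340600345409/483993438285)*(1/439) + 4642250*(-1/1429834) = 340600345409/212473119407115 - 2321125/714917 = -70419024043814434046/21700092158168062065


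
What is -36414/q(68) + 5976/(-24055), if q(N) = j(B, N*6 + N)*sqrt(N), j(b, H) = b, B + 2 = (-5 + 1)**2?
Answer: -5976/24055 - 153*sqrt(17)/2 ≈ -315.67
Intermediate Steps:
B = 14 (B = -2 + (-5 + 1)**2 = -2 + (-4)**2 = -2 + 16 = 14)
q(N) = 14*sqrt(N)
-36414/q(68) + 5976/(-24055) = -36414*sqrt(17)/476 + 5976/(-24055) = -36414*sqrt(17)/476 + 5976*(-1/24055) = -36414*sqrt(17)/476 - 5976/24055 = -153*sqrt(17)/2 - 5976/24055 = -5976/24055 - 153*sqrt(17)/2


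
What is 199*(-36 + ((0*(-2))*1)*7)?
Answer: -7164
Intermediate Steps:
199*(-36 + ((0*(-2))*1)*7) = 199*(-36 + (0*1)*7) = 199*(-36 + 0*7) = 199*(-36 + 0) = 199*(-36) = -7164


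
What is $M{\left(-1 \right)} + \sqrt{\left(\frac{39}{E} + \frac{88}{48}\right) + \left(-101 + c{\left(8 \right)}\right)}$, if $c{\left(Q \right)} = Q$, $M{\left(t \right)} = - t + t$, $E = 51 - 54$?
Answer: $\frac{25 i \sqrt{6}}{6} \approx 10.206 i$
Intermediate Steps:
$E = -3$ ($E = 51 - 54 = -3$)
$M{\left(t \right)} = 0$
$M{\left(-1 \right)} + \sqrt{\left(\frac{39}{E} + \frac{88}{48}\right) + \left(-101 + c{\left(8 \right)}\right)} = 0 + \sqrt{\left(\frac{39}{-3} + \frac{88}{48}\right) + \left(-101 + 8\right)} = 0 + \sqrt{\left(39 \left(- \frac{1}{3}\right) + 88 \cdot \frac{1}{48}\right) - 93} = 0 + \sqrt{\left(-13 + \frac{11}{6}\right) - 93} = 0 + \sqrt{- \frac{67}{6} - 93} = 0 + \sqrt{- \frac{625}{6}} = 0 + \frac{25 i \sqrt{6}}{6} = \frac{25 i \sqrt{6}}{6}$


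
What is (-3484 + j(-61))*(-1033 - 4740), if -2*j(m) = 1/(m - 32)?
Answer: 3741036779/186 ≈ 2.0113e+7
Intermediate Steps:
j(m) = -1/(2*(-32 + m)) (j(m) = -1/(2*(m - 32)) = -1/(2*(-32 + m)))
(-3484 + j(-61))*(-1033 - 4740) = (-3484 - 1/(-64 + 2*(-61)))*(-1033 - 4740) = (-3484 - 1/(-64 - 122))*(-5773) = (-3484 - 1/(-186))*(-5773) = (-3484 - 1*(-1/186))*(-5773) = (-3484 + 1/186)*(-5773) = -648023/186*(-5773) = 3741036779/186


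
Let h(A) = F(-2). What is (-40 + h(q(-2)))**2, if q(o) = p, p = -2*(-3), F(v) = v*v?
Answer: 1296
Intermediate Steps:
F(v) = v**2
p = 6
q(o) = 6
h(A) = 4 (h(A) = (-2)**2 = 4)
(-40 + h(q(-2)))**2 = (-40 + 4)**2 = (-36)**2 = 1296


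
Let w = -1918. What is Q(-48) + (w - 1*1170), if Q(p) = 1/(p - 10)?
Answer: -179105/58 ≈ -3088.0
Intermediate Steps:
Q(p) = 1/(-10 + p)
Q(-48) + (w - 1*1170) = 1/(-10 - 48) + (-1918 - 1*1170) = 1/(-58) + (-1918 - 1170) = -1/58 - 3088 = -179105/58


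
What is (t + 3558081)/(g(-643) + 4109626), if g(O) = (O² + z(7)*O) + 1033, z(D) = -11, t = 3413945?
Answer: 6972026/4531181 ≈ 1.5387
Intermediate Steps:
g(O) = 1033 + O² - 11*O (g(O) = (O² - 11*O) + 1033 = 1033 + O² - 11*O)
(t + 3558081)/(g(-643) + 4109626) = (3413945 + 3558081)/((1033 + (-643)² - 11*(-643)) + 4109626) = 6972026/((1033 + 413449 + 7073) + 4109626) = 6972026/(421555 + 4109626) = 6972026/4531181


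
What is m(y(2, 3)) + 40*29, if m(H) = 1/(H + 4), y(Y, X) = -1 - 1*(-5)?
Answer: 9281/8 ≈ 1160.1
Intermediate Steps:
y(Y, X) = 4 (y(Y, X) = -1 + 5 = 4)
m(H) = 1/(4 + H)
m(y(2, 3)) + 40*29 = 1/(4 + 4) + 40*29 = 1/8 + 1160 = ⅛ + 1160 = 9281/8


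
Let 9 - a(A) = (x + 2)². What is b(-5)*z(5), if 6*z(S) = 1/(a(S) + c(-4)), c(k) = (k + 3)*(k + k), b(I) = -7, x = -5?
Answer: -7/48 ≈ -0.14583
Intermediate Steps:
c(k) = 2*k*(3 + k) (c(k) = (3 + k)*(2*k) = 2*k*(3 + k))
a(A) = 0 (a(A) = 9 - (-5 + 2)² = 9 - 1*(-3)² = 9 - 1*9 = 9 - 9 = 0)
z(S) = 1/48 (z(S) = 1/(6*(0 + 2*(-4)*(3 - 4))) = 1/(6*(0 + 2*(-4)*(-1))) = 1/(6*(0 + 8)) = (⅙)/8 = (⅙)*(⅛) = 1/48)
b(-5)*z(5) = -7*1/48 = -7/48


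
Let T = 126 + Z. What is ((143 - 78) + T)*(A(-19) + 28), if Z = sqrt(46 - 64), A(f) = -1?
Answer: 5157 + 81*I*sqrt(2) ≈ 5157.0 + 114.55*I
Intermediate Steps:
Z = 3*I*sqrt(2) (Z = sqrt(-18) = 3*I*sqrt(2) ≈ 4.2426*I)
T = 126 + 3*I*sqrt(2) ≈ 126.0 + 4.2426*I
((143 - 78) + T)*(A(-19) + 28) = ((143 - 78) + (126 + 3*I*sqrt(2)))*(-1 + 28) = (65 + (126 + 3*I*sqrt(2)))*27 = (191 + 3*I*sqrt(2))*27 = 5157 + 81*I*sqrt(2)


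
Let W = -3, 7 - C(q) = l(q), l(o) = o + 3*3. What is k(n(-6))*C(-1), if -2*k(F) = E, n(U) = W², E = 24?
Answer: 12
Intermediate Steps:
l(o) = 9 + o (l(o) = o + 9 = 9 + o)
C(q) = -2 - q (C(q) = 7 - (9 + q) = 7 + (-9 - q) = -2 - q)
n(U) = 9 (n(U) = (-3)² = 9)
k(F) = -12 (k(F) = -½*24 = -12)
k(n(-6))*C(-1) = -12*(-2 - 1*(-1)) = -12*(-2 + 1) = -12*(-1) = 12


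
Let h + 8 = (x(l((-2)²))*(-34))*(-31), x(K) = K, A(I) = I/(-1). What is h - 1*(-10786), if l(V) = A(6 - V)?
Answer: 8670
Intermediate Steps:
A(I) = -I (A(I) = I*(-1) = -I)
l(V) = -6 + V (l(V) = -(6 - V) = -6 + V)
h = -2116 (h = -8 + ((-6 + (-2)²)*(-34))*(-31) = -8 + ((-6 + 4)*(-34))*(-31) = -8 - 2*(-34)*(-31) = -8 + 68*(-31) = -8 - 2108 = -2116)
h - 1*(-10786) = -2116 - 1*(-10786) = -2116 + 10786 = 8670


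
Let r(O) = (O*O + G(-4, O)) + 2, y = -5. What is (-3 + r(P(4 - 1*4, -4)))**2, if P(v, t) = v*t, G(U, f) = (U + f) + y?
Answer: 100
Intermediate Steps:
G(U, f) = -5 + U + f (G(U, f) = (U + f) - 5 = -5 + U + f)
P(v, t) = t*v
r(O) = -7 + O + O**2 (r(O) = (O*O + (-5 - 4 + O)) + 2 = (O**2 + (-9 + O)) + 2 = (-9 + O + O**2) + 2 = -7 + O + O**2)
(-3 + r(P(4 - 1*4, -4)))**2 = (-3 + (-7 - 4*(4 - 1*4) + (-4*(4 - 1*4))**2))**2 = (-3 + (-7 - 4*(4 - 4) + (-4*(4 - 4))**2))**2 = (-3 + (-7 - 4*0 + (-4*0)**2))**2 = (-3 + (-7 + 0 + 0**2))**2 = (-3 + (-7 + 0 + 0))**2 = (-3 - 7)**2 = (-10)**2 = 100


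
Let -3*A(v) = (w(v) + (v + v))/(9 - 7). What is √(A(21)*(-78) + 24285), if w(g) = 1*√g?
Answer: √(24831 + 13*√21) ≈ 157.77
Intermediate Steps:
w(g) = √g
A(v) = -v/3 - √v/6 (A(v) = -(√v + (v + v))/(3*(9 - 7)) = -(√v + 2*v)/(3*2) = -(v + √v/2)/3 = -v/3 - √v/6)
√(A(21)*(-78) + 24285) = √((-⅓*21 - √21/6)*(-78) + 24285) = √((-7 - √21/6)*(-78) + 24285) = √((546 + 13*√21) + 24285) = √(24831 + 13*√21)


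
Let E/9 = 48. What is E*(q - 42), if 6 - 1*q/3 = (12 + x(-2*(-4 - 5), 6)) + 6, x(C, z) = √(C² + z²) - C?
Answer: -10368 - 7776*√10 ≈ -34958.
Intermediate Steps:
E = 432 (E = 9*48 = 432)
q = 18 - 18*√10 (q = 18 - 3*((12 + (√((-2*(-4 - 5))² + 6²) - (-2)*(-4 - 5))) + 6) = 18 - 3*((12 + (√((-2*(-9))² + 36) - (-2)*(-9))) + 6) = 18 - 3*((12 + (√(18² + 36) - 1*18)) + 6) = 18 - 3*((12 + (√(324 + 36) - 18)) + 6) = 18 - 3*((12 + (√360 - 18)) + 6) = 18 - 3*((12 + (6*√10 - 18)) + 6) = 18 - 3*((12 + (-18 + 6*√10)) + 6) = 18 - 3*((-6 + 6*√10) + 6) = 18 - 18*√10 ≈ -38.921)
E*(q - 42) = 432*((18 - 18*√10) - 42) = 432*(-24 - 18*√10) = -10368 - 7776*√10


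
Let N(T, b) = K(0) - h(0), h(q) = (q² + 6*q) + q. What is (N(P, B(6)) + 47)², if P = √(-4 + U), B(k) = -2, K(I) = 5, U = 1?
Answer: 2704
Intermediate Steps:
P = I*√3 (P = √(-4 + 1) = √(-3) = I*√3 ≈ 1.732*I)
h(q) = q² + 7*q
N(T, b) = 5 (N(T, b) = 5 - 0*(7 + 0) = 5 - 0*7 = 5 - 1*0 = 5 + 0 = 5)
(N(P, B(6)) + 47)² = (5 + 47)² = 52² = 2704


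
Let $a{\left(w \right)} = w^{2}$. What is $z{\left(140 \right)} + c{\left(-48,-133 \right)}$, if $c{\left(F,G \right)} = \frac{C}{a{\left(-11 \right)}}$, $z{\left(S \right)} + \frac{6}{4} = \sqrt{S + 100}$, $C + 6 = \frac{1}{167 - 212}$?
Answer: $- \frac{16877}{10890} + 4 \sqrt{15} \approx 13.942$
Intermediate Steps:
$C = - \frac{271}{45}$ ($C = -6 + \frac{1}{167 - 212} = -6 + \frac{1}{-45} = -6 - \frac{1}{45} = - \frac{271}{45} \approx -6.0222$)
$z{\left(S \right)} = - \frac{3}{2} + \sqrt{100 + S}$ ($z{\left(S \right)} = - \frac{3}{2} + \sqrt{S + 100} = - \frac{3}{2} + \sqrt{100 + S}$)
$c{\left(F,G \right)} = - \frac{271}{5445}$ ($c{\left(F,G \right)} = - \frac{271}{45 \left(-11\right)^{2}} = - \frac{271}{45 \cdot 121} = \left(- \frac{271}{45}\right) \frac{1}{121} = - \frac{271}{5445}$)
$z{\left(140 \right)} + c{\left(-48,-133 \right)} = \left(- \frac{3}{2} + \sqrt{100 + 140}\right) - \frac{271}{5445} = \left(- \frac{3}{2} + \sqrt{240}\right) - \frac{271}{5445} = \left(- \frac{3}{2} + 4 \sqrt{15}\right) - \frac{271}{5445} = - \frac{16877}{10890} + 4 \sqrt{15}$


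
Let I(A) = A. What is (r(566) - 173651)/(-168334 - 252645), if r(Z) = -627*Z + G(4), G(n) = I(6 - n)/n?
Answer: 1057065/841958 ≈ 1.2555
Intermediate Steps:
G(n) = (6 - n)/n
r(Z) = 1/2 - 627*Z (r(Z) = -627*Z + (6 - 1*4)/4 = -627*Z + (6 - 4)/4 = -627*Z + (1/4)*2 = -627*Z + 1/2 = 1/2 - 627*Z)
(r(566) - 173651)/(-168334 - 252645) = ((1/2 - 627*566) - 173651)/(-168334 - 252645) = ((1/2 - 354882) - 173651)/(-420979) = (-709763/2 - 173651)*(-1/420979) = -1057065/2*(-1/420979) = 1057065/841958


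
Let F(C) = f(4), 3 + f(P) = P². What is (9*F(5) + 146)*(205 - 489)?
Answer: -74692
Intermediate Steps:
f(P) = -3 + P²
F(C) = 13 (F(C) = -3 + 4² = -3 + 16 = 13)
(9*F(5) + 146)*(205 - 489) = (9*13 + 146)*(205 - 489) = (117 + 146)*(-284) = 263*(-284) = -74692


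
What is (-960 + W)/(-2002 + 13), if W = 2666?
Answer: -1706/1989 ≈ -0.85772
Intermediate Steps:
(-960 + W)/(-2002 + 13) = (-960 + 2666)/(-2002 + 13) = 1706/(-1989) = 1706*(-1/1989) = -1706/1989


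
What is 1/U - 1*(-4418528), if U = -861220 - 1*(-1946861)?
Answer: 4796935156449/1085641 ≈ 4.4185e+6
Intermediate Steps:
U = 1085641 (U = -861220 + 1946861 = 1085641)
1/U - 1*(-4418528) = 1/1085641 - 1*(-4418528) = 1/1085641 + 4418528 = 4796935156449/1085641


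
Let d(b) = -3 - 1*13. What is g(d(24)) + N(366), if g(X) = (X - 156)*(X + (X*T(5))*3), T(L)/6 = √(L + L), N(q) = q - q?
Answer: 2752 + 49536*√10 ≈ 1.5940e+5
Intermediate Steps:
N(q) = 0
T(L) = 6*√2*√L (T(L) = 6*√(L + L) = 6*√(2*L) = 6*(√2*√L) = 6*√2*√L)
d(b) = -16 (d(b) = -3 - 13 = -16)
g(X) = (-156 + X)*(X + 18*X*√10) (g(X) = (X - 156)*(X + (X*(6*√2*√5))*3) = (-156 + X)*(X + (X*(6*√10))*3) = (-156 + X)*(X + (6*X*√10)*3) = (-156 + X)*(X + 18*X*√10))
g(d(24)) + N(366) = -16*(-156 - 16 - 2808*√10 + 18*(-16)*√10) + 0 = -16*(-156 - 16 - 2808*√10 - 288*√10) + 0 = -16*(-172 - 3096*√10) + 0 = (2752 + 49536*√10) + 0 = 2752 + 49536*√10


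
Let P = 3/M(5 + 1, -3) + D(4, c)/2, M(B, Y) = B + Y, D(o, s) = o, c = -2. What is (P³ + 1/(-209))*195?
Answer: 1100190/209 ≈ 5264.1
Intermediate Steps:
P = 3 (P = 3/((5 + 1) - 3) + 4/2 = 3/(6 - 3) + 4*(½) = 3/3 + 2 = 3*(⅓) + 2 = 1 + 2 = 3)
(P³ + 1/(-209))*195 = (3³ + 1/(-209))*195 = (27 - 1/209)*195 = (5642/209)*195 = 1100190/209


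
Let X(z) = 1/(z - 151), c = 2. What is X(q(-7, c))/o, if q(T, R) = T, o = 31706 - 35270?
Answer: 1/563112 ≈ 1.7758e-6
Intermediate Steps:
o = -3564
X(z) = 1/(-151 + z)
X(q(-7, c))/o = 1/(-151 - 7*(-3564)) = -1/3564/(-158) = -1/158*(-1/3564) = 1/563112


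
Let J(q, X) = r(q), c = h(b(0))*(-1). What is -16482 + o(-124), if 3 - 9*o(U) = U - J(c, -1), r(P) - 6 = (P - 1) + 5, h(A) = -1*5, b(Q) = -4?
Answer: -148196/9 ≈ -16466.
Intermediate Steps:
h(A) = -5
c = 5 (c = -5*(-1) = 5)
r(P) = 10 + P (r(P) = 6 + ((P - 1) + 5) = 6 + ((-1 + P) + 5) = 6 + (4 + P) = 10 + P)
J(q, X) = 10 + q
o(U) = 2 - U/9 (o(U) = 1/3 - (U - (10 + 5))/9 = 1/3 - (U - 1*15)/9 = 1/3 - (U - 15)/9 = 1/3 - (-15 + U)/9 = 1/3 + (5/3 - U/9) = 2 - U/9)
-16482 + o(-124) = -16482 + (2 - 1/9*(-124)) = -16482 + (2 + 124/9) = -16482 + 142/9 = -148196/9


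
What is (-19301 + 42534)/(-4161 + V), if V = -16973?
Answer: -23233/21134 ≈ -1.0993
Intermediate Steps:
(-19301 + 42534)/(-4161 + V) = (-19301 + 42534)/(-4161 - 16973) = 23233/(-21134) = 23233*(-1/21134) = -23233/21134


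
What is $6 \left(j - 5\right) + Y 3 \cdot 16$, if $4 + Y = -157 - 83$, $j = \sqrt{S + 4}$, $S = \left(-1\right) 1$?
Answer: $-11742 + 6 \sqrt{3} \approx -11732.0$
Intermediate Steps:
$S = -1$
$j = \sqrt{3}$ ($j = \sqrt{-1 + 4} = \sqrt{3} \approx 1.732$)
$Y = -244$ ($Y = -4 - 240 = -244$)
$6 \left(j - 5\right) + Y 3 \cdot 16 = 6 \left(\sqrt{3} - 5\right) - 244 \cdot 3 \cdot 16 = 6 \left(-5 + \sqrt{3}\right) - 11712 = \left(-30 + 6 \sqrt{3}\right) - 11712 = -11742 + 6 \sqrt{3}$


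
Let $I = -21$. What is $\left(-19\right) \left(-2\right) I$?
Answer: $-798$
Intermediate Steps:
$\left(-19\right) \left(-2\right) I = \left(-19\right) \left(-2\right) \left(-21\right) = 38 \left(-21\right) = -798$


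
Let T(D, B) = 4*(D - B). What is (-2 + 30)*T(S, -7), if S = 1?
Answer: 896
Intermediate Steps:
T(D, B) = -4*B + 4*D
(-2 + 30)*T(S, -7) = (-2 + 30)*(-4*(-7) + 4*1) = 28*(28 + 4) = 28*32 = 896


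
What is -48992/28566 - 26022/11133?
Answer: -71598466/17668071 ≈ -4.0524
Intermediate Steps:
-48992/28566 - 26022/11133 = -48992*1/28566 - 26022*1/11133 = -24496/14283 - 8674/3711 = -71598466/17668071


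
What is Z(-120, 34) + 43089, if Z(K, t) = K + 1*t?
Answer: 43003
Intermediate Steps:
Z(K, t) = K + t
Z(-120, 34) + 43089 = (-120 + 34) + 43089 = -86 + 43089 = 43003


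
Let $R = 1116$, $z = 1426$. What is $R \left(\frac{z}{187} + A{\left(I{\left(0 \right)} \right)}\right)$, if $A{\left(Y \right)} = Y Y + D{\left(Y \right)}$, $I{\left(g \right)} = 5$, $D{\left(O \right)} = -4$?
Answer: $\frac{5973948}{187} \approx 31946.0$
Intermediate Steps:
$A{\left(Y \right)} = -4 + Y^{2}$ ($A{\left(Y \right)} = Y Y - 4 = Y^{2} - 4 = -4 + Y^{2}$)
$R \left(\frac{z}{187} + A{\left(I{\left(0 \right)} \right)}\right) = 1116 \left(\frac{1426}{187} - \left(4 - 5^{2}\right)\right) = 1116 \left(1426 \cdot \frac{1}{187} + \left(-4 + 25\right)\right) = 1116 \left(\frac{1426}{187} + 21\right) = 1116 \cdot \frac{5353}{187} = \frac{5973948}{187}$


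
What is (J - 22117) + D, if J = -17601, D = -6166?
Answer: -45884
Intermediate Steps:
(J - 22117) + D = (-17601 - 22117) - 6166 = -39718 - 6166 = -45884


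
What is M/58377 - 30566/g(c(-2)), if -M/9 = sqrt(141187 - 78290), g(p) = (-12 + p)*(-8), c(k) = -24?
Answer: -15283/144 - 3*sqrt(62897)/19459 ≈ -106.17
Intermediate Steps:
g(p) = 96 - 8*p
M = -9*sqrt(62897) (M = -9*sqrt(141187 - 78290) = -9*sqrt(62897) ≈ -2257.1)
M/58377 - 30566/g(c(-2)) = -9*sqrt(62897)/58377 - 30566/(96 - 8*(-24)) = -9*sqrt(62897)*(1/58377) - 30566/(96 + 192) = -3*sqrt(62897)/19459 - 30566/288 = -3*sqrt(62897)/19459 - 30566*1/288 = -3*sqrt(62897)/19459 - 15283/144 = -15283/144 - 3*sqrt(62897)/19459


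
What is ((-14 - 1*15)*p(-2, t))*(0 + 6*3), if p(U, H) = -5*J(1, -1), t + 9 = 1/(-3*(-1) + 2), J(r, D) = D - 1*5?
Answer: -15660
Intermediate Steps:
J(r, D) = -5 + D (J(r, D) = D - 5 = -5 + D)
t = -44/5 (t = -9 + 1/(-3*(-1) + 2) = -9 + 1/(3 + 2) = -9 + 1/5 = -44/5 ≈ -8.8000)
p(U, H) = 30 (p(U, H) = -5*(-5 - 1) = -5*(-6) = 30)
((-14 - 1*15)*p(-2, t))*(0 + 6*3) = ((-14 - 1*15)*30)*(0 + 6*3) = ((-14 - 15)*30)*(0 + 18) = -29*30*18 = -870*18 = -15660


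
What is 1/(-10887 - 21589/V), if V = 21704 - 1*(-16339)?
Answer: -38043/414195730 ≈ -9.1848e-5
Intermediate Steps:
V = 38043 (V = 21704 + 16339 = 38043)
1/(-10887 - 21589/V) = 1/(-10887 - 21589/38043) = 1/(-414195730/38043) = -38043/414195730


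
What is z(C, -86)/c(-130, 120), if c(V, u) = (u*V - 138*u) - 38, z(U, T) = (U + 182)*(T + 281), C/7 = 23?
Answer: -66885/32198 ≈ -2.0773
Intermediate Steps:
C = 161 (C = 7*23 = 161)
z(U, T) = (182 + U)*(281 + T)
c(V, u) = -38 - 138*u + V*u (c(V, u) = (V*u - 138*u) - 38 = (-138*u + V*u) - 38 = -38 - 138*u + V*u)
z(C, -86)/c(-130, 120) = (51142 + 182*(-86) + 281*161 - 86*161)/(-38 - 138*120 - 130*120) = (51142 - 15652 + 45241 - 13846)/(-38 - 16560 - 15600) = 66885/(-32198) = 66885*(-1/32198) = -66885/32198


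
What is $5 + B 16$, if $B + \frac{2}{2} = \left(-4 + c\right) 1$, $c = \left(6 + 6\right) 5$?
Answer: $885$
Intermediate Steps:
$c = 60$ ($c = 12 \cdot 5 = 60$)
$B = 55$ ($B = -1 + \left(-4 + 60\right) 1 = -1 + 56 \cdot 1 = -1 + 56 = 55$)
$5 + B 16 = 5 + 55 \cdot 16 = 5 + 880 = 885$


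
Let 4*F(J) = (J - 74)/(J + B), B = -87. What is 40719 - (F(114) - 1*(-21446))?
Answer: 520361/27 ≈ 19273.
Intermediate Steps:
F(J) = (-74 + J)/(4*(-87 + J)) (F(J) = ((J - 74)/(J - 87))/4 = ((-74 + J)/(-87 + J))/4 = (-74 + J)/(4*(-87 + J)))
40719 - (F(114) - 1*(-21446)) = 40719 - ((-74 + 114)/(4*(-87 + 114)) - 1*(-21446)) = 40719 - ((¼)*40/27 + 21446) = 40719 - ((¼)*(1/27)*40 + 21446) = 40719 - (10/27 + 21446) = 40719 - 1*579052/27 = 40719 - 579052/27 = 520361/27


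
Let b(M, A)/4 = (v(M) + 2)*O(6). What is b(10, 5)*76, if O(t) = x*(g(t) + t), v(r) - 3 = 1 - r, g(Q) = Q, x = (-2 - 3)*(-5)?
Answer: -364800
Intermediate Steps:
x = 25 (x = -5*(-5) = 25)
v(r) = 4 - r (v(r) = 3 + (1 - r) = 4 - r)
O(t) = 50*t (O(t) = 25*(t + t) = 25*(2*t) = 50*t)
b(M, A) = 7200 - 1200*M (b(M, A) = 4*(((4 - M) + 2)*(50*6)) = 4*((6 - M)*300) = 4*(1800 - 300*M) = 7200 - 1200*M)
b(10, 5)*76 = (7200 - 1200*10)*76 = (7200 - 12000)*76 = -4800*76 = -364800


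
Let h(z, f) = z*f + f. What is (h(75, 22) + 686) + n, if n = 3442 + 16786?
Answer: 22586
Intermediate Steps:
h(z, f) = f + f*z (h(z, f) = f*z + f = f + f*z)
n = 20228
(h(75, 22) + 686) + n = (22*(1 + 75) + 686) + 20228 = (22*76 + 686) + 20228 = (1672 + 686) + 20228 = 2358 + 20228 = 22586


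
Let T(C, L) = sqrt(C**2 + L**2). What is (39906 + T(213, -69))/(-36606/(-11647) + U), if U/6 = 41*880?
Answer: 77464197/420229861 + 11647*sqrt(5570)/840459722 ≈ 0.18537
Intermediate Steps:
U = 216480 (U = 6*(41*880) = 6*36080 = 216480)
(39906 + T(213, -69))/(-36606/(-11647) + U) = (39906 + sqrt(213**2 + (-69)**2))/(-36606/(-11647) + 216480) = (39906 + sqrt(45369 + 4761))/(-36606*(-1/11647) + 216480) = (39906 + sqrt(50130))/(36606/11647 + 216480) = (39906 + 3*sqrt(5570))/(2521379166/11647) = (39906 + 3*sqrt(5570))*(11647/2521379166) = 77464197/420229861 + 11647*sqrt(5570)/840459722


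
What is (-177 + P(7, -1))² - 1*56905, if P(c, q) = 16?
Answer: -30984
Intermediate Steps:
(-177 + P(7, -1))² - 1*56905 = (-177 + 16)² - 1*56905 = (-161)² - 56905 = 25921 - 56905 = -30984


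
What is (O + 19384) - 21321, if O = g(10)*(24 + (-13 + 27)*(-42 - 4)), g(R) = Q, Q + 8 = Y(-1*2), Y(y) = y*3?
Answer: 6743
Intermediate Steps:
Y(y) = 3*y
Q = -14 (Q = -8 + 3*(-1*2) = -8 + 3*(-2) = -8 - 6 = -14)
g(R) = -14
O = 8680 (O = -14*(24 + (-13 + 27)*(-42 - 4)) = -14*(24 + 14*(-46)) = -14*(24 - 644) = -14*(-620) = 8680)
(O + 19384) - 21321 = (8680 + 19384) - 21321 = 28064 - 21321 = 6743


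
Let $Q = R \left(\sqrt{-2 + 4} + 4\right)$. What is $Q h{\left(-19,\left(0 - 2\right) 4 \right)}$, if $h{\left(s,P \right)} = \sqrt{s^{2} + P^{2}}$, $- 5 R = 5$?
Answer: $5 \sqrt{17} \left(-4 - \sqrt{2}\right) \approx -111.62$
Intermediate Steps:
$R = -1$ ($R = \left(- \frac{1}{5}\right) 5 = -1$)
$h{\left(s,P \right)} = \sqrt{P^{2} + s^{2}}$
$Q = -4 - \sqrt{2}$ ($Q = - (\sqrt{-2 + 4} + 4) = - (\sqrt{2} + 4) = - (4 + \sqrt{2}) = -4 - \sqrt{2} \approx -5.4142$)
$Q h{\left(-19,\left(0 - 2\right) 4 \right)} = \left(-4 - \sqrt{2}\right) \sqrt{\left(\left(0 - 2\right) 4\right)^{2} + \left(-19\right)^{2}} = \left(-4 - \sqrt{2}\right) \sqrt{\left(\left(-2\right) 4\right)^{2} + 361} = \left(-4 - \sqrt{2}\right) \sqrt{\left(-8\right)^{2} + 361} = \left(-4 - \sqrt{2}\right) \sqrt{64 + 361} = \left(-4 - \sqrt{2}\right) \sqrt{425} = \left(-4 - \sqrt{2}\right) 5 \sqrt{17} = 5 \sqrt{17} \left(-4 - \sqrt{2}\right)$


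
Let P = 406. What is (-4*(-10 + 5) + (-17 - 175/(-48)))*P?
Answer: 64757/24 ≈ 2698.2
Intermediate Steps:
(-4*(-10 + 5) + (-17 - 175/(-48)))*P = (-4*(-10 + 5) + (-17 - 175/(-48)))*406 = (-4*(-5) + (-17 - 175*(-1)/48))*406 = (20 + (-17 - 1*(-175/48)))*406 = (20 + (-17 + 175/48))*406 = (20 - 641/48)*406 = (319/48)*406 = 64757/24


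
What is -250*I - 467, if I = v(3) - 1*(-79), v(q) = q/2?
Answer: -20592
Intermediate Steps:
v(q) = q/2 (v(q) = q*(1/2) = q/2)
I = 161/2 (I = (1/2)*3 - 1*(-79) = 3/2 + 79 = 161/2 ≈ 80.500)
-250*I - 467 = -250*161/2 - 467 = -20125 - 467 = -20592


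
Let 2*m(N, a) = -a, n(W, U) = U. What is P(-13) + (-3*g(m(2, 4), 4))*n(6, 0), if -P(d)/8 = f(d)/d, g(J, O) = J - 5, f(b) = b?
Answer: -8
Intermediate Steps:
m(N, a) = -a/2 (m(N, a) = (-a)/2 = -a/2)
g(J, O) = -5 + J
P(d) = -8 (P(d) = -8*d/d = -8*1 = -8)
P(-13) + (-3*g(m(2, 4), 4))*n(6, 0) = -8 - 3*(-5 - 1/2*4)*0 = -8 - 3*(-5 - 2)*0 = -8 - 3*(-7)*0 = -8 + 21*0 = -8 + 0 = -8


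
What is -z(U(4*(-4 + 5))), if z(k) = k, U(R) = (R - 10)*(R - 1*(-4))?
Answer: 48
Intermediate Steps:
U(R) = (-10 + R)*(4 + R) (U(R) = (-10 + R)*(R + 4) = (-10 + R)*(4 + R))
-z(U(4*(-4 + 5))) = -(-40 + (4*(-4 + 5))² - 24*(-4 + 5)) = -(-40 + (4*1)² - 24) = -(-40 + 4² - 6*4) = -(-40 + 16 - 24) = -1*(-48) = 48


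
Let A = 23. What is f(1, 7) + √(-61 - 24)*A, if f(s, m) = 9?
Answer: 9 + 23*I*√85 ≈ 9.0 + 212.05*I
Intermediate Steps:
f(1, 7) + √(-61 - 24)*A = 9 + √(-61 - 24)*23 = 9 + √(-85)*23 = 9 + (I*√85)*23 = 9 + 23*I*√85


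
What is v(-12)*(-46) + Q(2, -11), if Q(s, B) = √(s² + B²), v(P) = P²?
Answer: -6624 + 5*√5 ≈ -6612.8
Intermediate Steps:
Q(s, B) = √(B² + s²)
v(-12)*(-46) + Q(2, -11) = (-12)²*(-46) + √((-11)² + 2²) = 144*(-46) + √(121 + 4) = -6624 + √125 = -6624 + 5*√5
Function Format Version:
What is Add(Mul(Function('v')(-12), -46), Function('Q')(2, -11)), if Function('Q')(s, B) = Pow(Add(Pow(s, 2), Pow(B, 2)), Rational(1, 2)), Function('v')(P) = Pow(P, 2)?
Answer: Add(-6624, Mul(5, Pow(5, Rational(1, 2)))) ≈ -6612.8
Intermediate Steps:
Function('Q')(s, B) = Pow(Add(Pow(B, 2), Pow(s, 2)), Rational(1, 2))
Add(Mul(Function('v')(-12), -46), Function('Q')(2, -11)) = Add(Mul(Pow(-12, 2), -46), Pow(Add(Pow(-11, 2), Pow(2, 2)), Rational(1, 2))) = Add(Mul(144, -46), Pow(Add(121, 4), Rational(1, 2))) = Add(-6624, Pow(125, Rational(1, 2))) = Add(-6624, Mul(5, Pow(5, Rational(1, 2))))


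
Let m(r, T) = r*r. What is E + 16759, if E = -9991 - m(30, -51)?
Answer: 5868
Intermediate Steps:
m(r, T) = r²
E = -10891 (E = -9991 - 1*30² = -9991 - 1*900 = -9991 - 900 = -10891)
E + 16759 = -10891 + 16759 = 5868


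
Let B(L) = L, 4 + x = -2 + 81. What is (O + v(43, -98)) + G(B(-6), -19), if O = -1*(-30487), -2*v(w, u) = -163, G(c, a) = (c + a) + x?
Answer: 61237/2 ≈ 30619.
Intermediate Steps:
x = 75 (x = -4 + (-2 + 81) = -4 + 79 = 75)
G(c, a) = 75 + a + c (G(c, a) = (c + a) + 75 = (a + c) + 75 = 75 + a + c)
v(w, u) = 163/2 (v(w, u) = -1/2*(-163) = 163/2)
O = 30487
(O + v(43, -98)) + G(B(-6), -19) = (30487 + 163/2) + (75 - 19 - 6) = 61137/2 + 50 = 61237/2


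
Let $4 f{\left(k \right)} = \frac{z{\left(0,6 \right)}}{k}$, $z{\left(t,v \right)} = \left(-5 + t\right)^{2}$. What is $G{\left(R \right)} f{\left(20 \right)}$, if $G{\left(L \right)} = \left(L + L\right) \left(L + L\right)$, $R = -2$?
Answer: $5$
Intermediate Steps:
$f{\left(k \right)} = \frac{25}{4 k}$ ($f{\left(k \right)} = \frac{\left(-5 + 0\right)^{2} \frac{1}{k}}{4} = \frac{\left(-5\right)^{2} \frac{1}{k}}{4} = \frac{25 \frac{1}{k}}{4} = \frac{25}{4 k}$)
$G{\left(L \right)} = 4 L^{2}$ ($G{\left(L \right)} = 2 L 2 L = 4 L^{2}$)
$G{\left(R \right)} f{\left(20 \right)} = 4 \left(-2\right)^{2} \frac{25}{4 \cdot 20} = 4 \cdot 4 \cdot \frac{25}{4} \cdot \frac{1}{20} = 16 \cdot \frac{5}{16} = 5$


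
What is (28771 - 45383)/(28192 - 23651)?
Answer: -16612/4541 ≈ -3.6582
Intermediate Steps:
(28771 - 45383)/(28192 - 23651) = -16612/4541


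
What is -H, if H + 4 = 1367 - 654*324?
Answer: 210533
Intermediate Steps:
H = -210533 (H = -4 + (1367 - 654*324) = -4 + (1367 - 211896) = -4 - 210529 = -210533)
-H = -1*(-210533) = 210533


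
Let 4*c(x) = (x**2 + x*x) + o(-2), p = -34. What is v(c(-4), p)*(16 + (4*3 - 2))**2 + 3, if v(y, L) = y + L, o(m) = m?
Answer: -17911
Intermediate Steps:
c(x) = -1/2 + x**2/2 (c(x) = ((x**2 + x*x) - 2)/4 = ((x**2 + x**2) - 2)/4 = (2*x**2 - 2)/4 = (-2 + 2*x**2)/4 = -1/2 + x**2/2)
v(y, L) = L + y
v(c(-4), p)*(16 + (4*3 - 2))**2 + 3 = (-34 + (-1/2 + (1/2)*(-4)**2))*(16 + (4*3 - 2))**2 + 3 = (-34 + (-1/2 + (1/2)*16))*(16 + (12 - 2))**2 + 3 = (-34 + (-1/2 + 8))*(16 + 10)**2 + 3 = (-34 + 15/2)*26**2 + 3 = -53/2*676 + 3 = -17914 + 3 = -17911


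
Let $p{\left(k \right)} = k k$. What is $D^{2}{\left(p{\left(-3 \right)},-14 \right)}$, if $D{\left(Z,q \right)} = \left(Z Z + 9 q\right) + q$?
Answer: $3481$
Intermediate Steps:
$p{\left(k \right)} = k^{2}$
$D{\left(Z,q \right)} = Z^{2} + 10 q$ ($D{\left(Z,q \right)} = \left(Z^{2} + 9 q\right) + q = Z^{2} + 10 q$)
$D^{2}{\left(p{\left(-3 \right)},-14 \right)} = \left(\left(\left(-3\right)^{2}\right)^{2} + 10 \left(-14\right)\right)^{2} = \left(9^{2} - 140\right)^{2} = \left(81 - 140\right)^{2} = \left(-59\right)^{2} = 3481$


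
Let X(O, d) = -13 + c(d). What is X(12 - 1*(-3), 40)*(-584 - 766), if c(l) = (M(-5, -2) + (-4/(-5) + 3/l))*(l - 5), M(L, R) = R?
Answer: 282825/4 ≈ 70706.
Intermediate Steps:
c(l) = (-5 + l)*(-6/5 + 3/l) (c(l) = (-2 + (-4/(-5) + 3/l))*(l - 5) = (-2 + (-4*(-1/5) + 3/l))*(-5 + l) = (-2 + (4/5 + 3/l))*(-5 + l) = (-6/5 + 3/l)*(-5 + l) = (-5 + l)*(-6/5 + 3/l))
X(O, d) = -4 - 15/d - 6*d/5 (X(O, d) = -13 + (9 - 15/d - 6*d/5) = -4 - 15/d - 6*d/5)
X(12 - 1*(-3), 40)*(-584 - 766) = (-4 - 15/40 - 6/5*40)*(-584 - 766) = (-4 - 15*1/40 - 48)*(-1350) = (-4 - 3/8 - 48)*(-1350) = -419/8*(-1350) = 282825/4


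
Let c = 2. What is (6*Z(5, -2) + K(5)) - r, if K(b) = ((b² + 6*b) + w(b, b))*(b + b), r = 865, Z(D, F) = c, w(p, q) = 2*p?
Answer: -203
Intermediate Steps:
Z(D, F) = 2
K(b) = 2*b*(b² + 8*b) (K(b) = ((b² + 6*b) + 2*b)*(b + b) = (b² + 8*b)*(2*b) = 2*b*(b² + 8*b))
(6*Z(5, -2) + K(5)) - r = (6*2 + 2*5²*(8 + 5)) - 1*865 = (12 + 2*25*13) - 865 = (12 + 650) - 865 = 662 - 865 = -203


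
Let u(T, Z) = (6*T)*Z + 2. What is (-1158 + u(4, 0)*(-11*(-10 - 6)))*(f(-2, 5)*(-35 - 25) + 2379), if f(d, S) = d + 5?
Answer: -1772394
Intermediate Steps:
f(d, S) = 5 + d
u(T, Z) = 2 + 6*T*Z (u(T, Z) = 6*T*Z + 2 = 2 + 6*T*Z)
(-1158 + u(4, 0)*(-11*(-10 - 6)))*(f(-2, 5)*(-35 - 25) + 2379) = (-1158 + (2 + 6*4*0)*(-11*(-10 - 6)))*((5 - 2)*(-35 - 25) + 2379) = (-1158 + (2 + 0)*(-11*(-16)))*(3*(-60) + 2379) = (-1158 + 2*176)*(-180 + 2379) = (-1158 + 352)*2199 = -806*2199 = -1772394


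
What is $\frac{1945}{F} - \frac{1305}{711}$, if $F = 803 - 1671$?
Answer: $- \frac{279515}{68572} \approx -4.0762$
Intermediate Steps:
$F = -868$
$\frac{1945}{F} - \frac{1305}{711} = \frac{1945}{-868} - \frac{1305}{711} = 1945 \left(- \frac{1}{868}\right) - \frac{145}{79} = - \frac{1945}{868} - \frac{145}{79} = - \frac{279515}{68572}$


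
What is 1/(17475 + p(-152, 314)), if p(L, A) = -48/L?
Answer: 19/332031 ≈ 5.7224e-5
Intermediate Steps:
1/(17475 + p(-152, 314)) = 1/(17475 - 48/(-152)) = 1/(17475 - 48*(-1/152)) = 1/(17475 + 6/19) = 1/(332031/19) = 19/332031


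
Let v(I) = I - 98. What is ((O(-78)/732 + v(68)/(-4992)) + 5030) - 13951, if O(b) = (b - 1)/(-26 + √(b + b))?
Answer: -2716548695/304512 + 79*I*√39/304512 ≈ -8921.0 + 0.0016201*I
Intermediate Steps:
v(I) = -98 + I
O(b) = (-1 + b)/(-26 + √2*√b) (O(b) = (-1 + b)/(-26 + √(2*b)) = (-1 + b)/(-26 + √2*√b))
((O(-78)/732 + v(68)/(-4992)) + 5030) - 13951 = ((((-1 - 78)/(-26 + √2*√(-78)))/732 + (-98 + 68)/(-4992)) + 5030) - 13951 = (((-79/(-26 + √2*(I*√78)))*(1/732) - 30*(-1/4992)) + 5030) - 13951 = (((-79/(-26 + 2*I*√39))*(1/732) + 5/832) + 5030) - 13951 = ((-79/(-26 + 2*I*√39)*(1/732) + 5/832) + 5030) - 13951 = ((-79/(732*(-26 + 2*I*√39)) + 5/832) + 5030) - 13951 = ((5/832 - 79/(732*(-26 + 2*I*√39))) + 5030) - 13951 = (4184965/832 - 79/(732*(-26 + 2*I*√39))) - 13951 = -7422267/832 - 79/(732*(-26 + 2*I*√39))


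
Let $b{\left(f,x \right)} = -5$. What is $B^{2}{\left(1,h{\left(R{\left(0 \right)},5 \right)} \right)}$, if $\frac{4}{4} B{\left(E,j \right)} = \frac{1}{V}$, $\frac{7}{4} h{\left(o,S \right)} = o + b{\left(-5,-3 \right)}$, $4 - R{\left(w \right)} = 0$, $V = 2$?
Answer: $\frac{1}{4} \approx 0.25$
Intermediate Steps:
$R{\left(w \right)} = 4$ ($R{\left(w \right)} = 4 - 0 = 4 + 0 = 4$)
$h{\left(o,S \right)} = - \frac{20}{7} + \frac{4 o}{7}$ ($h{\left(o,S \right)} = \frac{4 \left(o - 5\right)}{7} = \frac{4 \left(-5 + o\right)}{7} = - \frac{20}{7} + \frac{4 o}{7}$)
$B{\left(E,j \right)} = \frac{1}{2}$
$B^{2}{\left(1,h{\left(R{\left(0 \right)},5 \right)} \right)} = \left(\frac{1}{2}\right)^{2} = \frac{1}{4}$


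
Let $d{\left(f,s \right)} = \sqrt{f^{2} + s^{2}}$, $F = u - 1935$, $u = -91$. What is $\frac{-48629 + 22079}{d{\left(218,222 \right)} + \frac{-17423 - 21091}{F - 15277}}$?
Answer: $\frac{4423281387525}{7245558133369} - \frac{3974452814475 \sqrt{24202}}{7245558133369} \approx -84.725$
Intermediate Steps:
$F = -2026$ ($F = -91 - 1935 = -2026$)
$\frac{-48629 + 22079}{d{\left(218,222 \right)} + \frac{-17423 - 21091}{F - 15277}} = \frac{-48629 + 22079}{\sqrt{218^{2} + 222^{2}} + \frac{-17423 - 21091}{-2026 - 15277}} = - \frac{26550}{\sqrt{47524 + 49284} - \frac{38514}{-17303}} = - \frac{26550}{\sqrt{96808} - - \frac{38514}{17303}} = - \frac{26550}{2 \sqrt{24202} + \frac{38514}{17303}} = - \frac{26550}{\frac{38514}{17303} + 2 \sqrt{24202}}$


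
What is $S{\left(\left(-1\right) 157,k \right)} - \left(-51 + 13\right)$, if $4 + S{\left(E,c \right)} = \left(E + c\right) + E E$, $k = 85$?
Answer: $24611$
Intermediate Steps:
$S{\left(E,c \right)} = -4 + E + c + E^{2}$ ($S{\left(E,c \right)} = -4 + \left(\left(E + c\right) + E E\right) = -4 + \left(\left(E + c\right) + E^{2}\right) = -4 + \left(E + c + E^{2}\right) = -4 + E + c + E^{2}$)
$S{\left(\left(-1\right) 157,k \right)} - \left(-51 + 13\right) = \left(-4 - 157 + 85 + \left(\left(-1\right) 157\right)^{2}\right) - \left(-51 + 13\right) = \left(-4 - 157 + 85 + \left(-157\right)^{2}\right) - -38 = \left(-4 - 157 + 85 + 24649\right) + 38 = 24573 + 38 = 24611$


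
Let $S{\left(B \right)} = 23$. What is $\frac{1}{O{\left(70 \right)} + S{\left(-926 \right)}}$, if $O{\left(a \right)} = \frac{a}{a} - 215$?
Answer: $- \frac{1}{191} \approx -0.0052356$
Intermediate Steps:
$O{\left(a \right)} = -214$ ($O{\left(a \right)} = 1 - 215 = -214$)
$\frac{1}{O{\left(70 \right)} + S{\left(-926 \right)}} = \frac{1}{-214 + 23} = \frac{1}{-191} = - \frac{1}{191}$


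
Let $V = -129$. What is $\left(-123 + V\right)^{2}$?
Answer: $63504$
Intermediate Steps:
$\left(-123 + V\right)^{2} = \left(-123 - 129\right)^{2} = \left(-252\right)^{2} = 63504$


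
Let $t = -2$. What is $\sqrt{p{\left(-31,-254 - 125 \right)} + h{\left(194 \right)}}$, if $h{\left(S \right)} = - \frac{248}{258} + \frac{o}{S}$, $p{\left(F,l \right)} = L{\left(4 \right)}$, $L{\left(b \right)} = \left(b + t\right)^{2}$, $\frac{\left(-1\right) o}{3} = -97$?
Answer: $\frac{\sqrt{302118}}{258} \approx 2.1304$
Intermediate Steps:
$o = 291$ ($o = \left(-3\right) \left(-97\right) = 291$)
$L{\left(b \right)} = \left(-2 + b\right)^{2}$ ($L{\left(b \right)} = \left(b - 2\right)^{2} = \left(-2 + b\right)^{2}$)
$p{\left(F,l \right)} = 4$ ($p{\left(F,l \right)} = \left(-2 + 4\right)^{2} = 2^{2} = 4$)
$h{\left(S \right)} = - \frac{124}{129} + \frac{291}{S}$ ($h{\left(S \right)} = - \frac{248}{258} + \frac{291}{S} = \left(-248\right) \frac{1}{258} + \frac{291}{S} = - \frac{124}{129} + \frac{291}{S}$)
$\sqrt{p{\left(-31,-254 - 125 \right)} + h{\left(194 \right)}} = \sqrt{4 - \left(\frac{124}{129} - \frac{291}{194}\right)} = \sqrt{4 + \left(- \frac{124}{129} + 291 \cdot \frac{1}{194}\right)} = \sqrt{4 + \left(- \frac{124}{129} + \frac{3}{2}\right)} = \sqrt{4 + \frac{139}{258}} = \sqrt{\frac{1171}{258}} = \frac{\sqrt{302118}}{258}$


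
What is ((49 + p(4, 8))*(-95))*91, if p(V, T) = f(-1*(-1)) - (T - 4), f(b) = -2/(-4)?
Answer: -786695/2 ≈ -3.9335e+5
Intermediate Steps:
f(b) = ½ (f(b) = -2*(-¼) = ½)
p(V, T) = 9/2 - T (p(V, T) = ½ - (T - 4) = ½ - (-4 + T) = ½ + (4 - T) = 9/2 - T)
((49 + p(4, 8))*(-95))*91 = ((49 + (9/2 - 1*8))*(-95))*91 = ((49 + (9/2 - 8))*(-95))*91 = ((49 - 7/2)*(-95))*91 = ((91/2)*(-95))*91 = -8645/2*91 = -786695/2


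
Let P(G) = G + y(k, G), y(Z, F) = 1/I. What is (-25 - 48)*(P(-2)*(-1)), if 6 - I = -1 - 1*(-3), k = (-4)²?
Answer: -511/4 ≈ -127.75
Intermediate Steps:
k = 16
I = 4 (I = 6 - (-1 - 1*(-3)) = 6 - (-1 + 3) = 6 - 1*2 = 6 - 2 = 4)
y(Z, F) = ¼ (y(Z, F) = 1/4 = ¼)
P(G) = ¼ + G (P(G) = G + ¼ = ¼ + G)
(-25 - 48)*(P(-2)*(-1)) = (-25 - 48)*((¼ - 2)*(-1)) = -(-511)*(-1)/4 = -73*7/4 = -511/4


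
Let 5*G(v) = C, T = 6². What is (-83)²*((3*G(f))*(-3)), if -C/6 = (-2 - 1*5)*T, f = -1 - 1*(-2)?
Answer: -93745512/5 ≈ -1.8749e+7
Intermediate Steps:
T = 36
f = 1 (f = -1 + 2 = 1)
C = 1512 (C = -6*(-2 - 1*5)*36 = -6*(-2 - 5)*36 = -(-42)*36 = -6*(-252) = 1512)
G(v) = 1512/5 (G(v) = (⅕)*1512 = 1512/5)
(-83)²*((3*G(f))*(-3)) = (-83)²*((3*(1512/5))*(-3)) = 6889*((4536/5)*(-3)) = 6889*(-13608/5) = -93745512/5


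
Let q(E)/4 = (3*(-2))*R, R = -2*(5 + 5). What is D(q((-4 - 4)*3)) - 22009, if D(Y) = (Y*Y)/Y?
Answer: -21529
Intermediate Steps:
R = -20 (R = -2*10 = -20)
q(E) = 480 (q(E) = 4*((3*(-2))*(-20)) = 4*(-6*(-20)) = 4*120 = 480)
D(Y) = Y (D(Y) = Y**2/Y = Y)
D(q((-4 - 4)*3)) - 22009 = 480 - 22009 = -21529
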